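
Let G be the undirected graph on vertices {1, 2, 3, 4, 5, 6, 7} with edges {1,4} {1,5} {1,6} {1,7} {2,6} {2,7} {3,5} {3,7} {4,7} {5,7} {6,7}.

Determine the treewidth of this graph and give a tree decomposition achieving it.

Treewidth 2.
One such decomposition:
Bags: B1 = {1, 6, 7}  B2 = {2, 6, 7}  B3 = {1, 4, 7}  B4 = {1, 5, 7}  B5 = {3, 5, 7}
Tree: B1–B2, B1–B3, B3–B4, B4–B5

Each bag holds 3 vertices, so the decomposition has width 2, which upper-bounds the treewidth. On the other hand G contains the 3-clique {1, 4, 7}. A clique must lie in a single bag of any decomposition, so no decomposition can have width below 2. Combining the bounds, tw(G) = 2.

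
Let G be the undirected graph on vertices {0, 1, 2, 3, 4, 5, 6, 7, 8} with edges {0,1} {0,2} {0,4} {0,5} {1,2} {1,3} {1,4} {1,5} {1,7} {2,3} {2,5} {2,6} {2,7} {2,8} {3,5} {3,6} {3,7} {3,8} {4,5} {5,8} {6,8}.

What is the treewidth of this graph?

A width-3 tree decomposition is:
Bags: B1 = {0, 1, 4, 5}  B2 = {0, 1, 2, 5}  B3 = {1, 2, 3, 5}  B4 = {1, 2, 3, 7}  B5 = {2, 3, 5, 8}  B6 = {2, 3, 6, 8}
Tree: B1–B2, B2–B3, B3–B4, B3–B5, B5–B6
The largest bag has 4 vertices, giving width 3; this decomposition certifies tw(G) ≤ 3. For the lower bound, the 4 vertices {0, 1, 2, 5} are pairwise adjacent, and any tree decomposition puts a clique entirely inside one bag — forcing width ≥ 3. Combining the bounds, tw(G) = 3.

3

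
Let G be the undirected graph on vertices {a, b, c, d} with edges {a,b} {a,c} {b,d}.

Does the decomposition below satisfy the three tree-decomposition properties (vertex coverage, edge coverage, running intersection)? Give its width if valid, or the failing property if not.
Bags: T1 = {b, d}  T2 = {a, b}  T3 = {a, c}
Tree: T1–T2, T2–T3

Checking the three conditions: (i) the bags cover all of {a, b, c, d}; (ii) for each edge, some bag contains both endpoints; (iii) the bags containing any fixed vertex form a subtree. All hold, so the decomposition is valid with width 2 − 1 = 1.

Yes; width 1.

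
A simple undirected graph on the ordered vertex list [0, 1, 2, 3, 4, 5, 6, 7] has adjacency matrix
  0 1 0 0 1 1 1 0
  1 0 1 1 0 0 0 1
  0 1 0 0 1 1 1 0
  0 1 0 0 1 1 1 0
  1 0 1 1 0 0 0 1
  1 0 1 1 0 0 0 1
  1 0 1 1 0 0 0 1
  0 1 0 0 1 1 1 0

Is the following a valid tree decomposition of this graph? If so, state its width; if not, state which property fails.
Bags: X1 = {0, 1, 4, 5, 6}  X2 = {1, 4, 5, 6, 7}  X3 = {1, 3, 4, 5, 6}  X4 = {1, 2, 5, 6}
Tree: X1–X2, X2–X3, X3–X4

A tree decomposition must satisfy three properties: every vertex lies in some bag; for every edge, both endpoints lie together in some bag; and for every vertex, the bags containing it form a connected subtree. Here edge (4,2) lies in no bag, so the decomposition is invalid.

No — edge (4,2) lies in no bag.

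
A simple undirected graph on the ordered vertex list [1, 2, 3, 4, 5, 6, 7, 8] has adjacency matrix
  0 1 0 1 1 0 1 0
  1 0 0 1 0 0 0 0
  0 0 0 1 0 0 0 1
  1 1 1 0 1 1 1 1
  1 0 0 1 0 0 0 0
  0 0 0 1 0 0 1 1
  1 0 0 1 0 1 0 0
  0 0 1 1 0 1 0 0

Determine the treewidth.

A width-2 tree decomposition is:
Bags: B1 = {1, 4, 7}  B2 = {4, 6, 7}  B3 = {1, 2, 4}  B4 = {4, 6, 8}  B5 = {1, 4, 5}  B6 = {3, 4, 8}
Tree: B1–B2, B1–B3, B2–B4, B3–B5, B4–B6
Each bag holds 3 vertices, so the decomposition has width 2, which upper-bounds the treewidth. Conversely, {3, 4, 8} is a clique of size 3, and the vertices of any clique must share a bag in every tree decomposition; so some bag has ≥ 3 vertices and tw(G) ≥ 2. Combining the bounds, tw(G) = 2.

2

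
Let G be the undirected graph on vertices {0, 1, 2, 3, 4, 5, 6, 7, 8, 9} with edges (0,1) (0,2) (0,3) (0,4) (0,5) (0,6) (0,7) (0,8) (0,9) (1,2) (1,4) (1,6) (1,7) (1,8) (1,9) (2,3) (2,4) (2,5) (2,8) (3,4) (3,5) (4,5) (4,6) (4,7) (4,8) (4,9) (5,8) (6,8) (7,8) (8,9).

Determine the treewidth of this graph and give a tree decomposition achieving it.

Treewidth 4.
One optimal decomposition is:
Bags: B1 = {0, 1, 4, 8, 9}  B2 = {0, 1, 4, 7, 8}  B3 = {0, 1, 2, 4, 8}  B4 = {0, 1, 4, 6, 8}  B5 = {0, 2, 4, 5, 8}  B6 = {0, 2, 3, 4, 5}
Tree: B1–B2, B2–B3, B3–B4, B3–B5, B5–B6

Each bag holds 5 vertices, so the decomposition has width 4, which upper-bounds the treewidth. Conversely, {0, 1, 4, 8, 9} is a clique of size 5, and the vertices of any clique must share a bag in every tree decomposition; so some bag has ≥ 5 vertices and tw(G) ≥ 4. Hence tw(G) = 4 exactly.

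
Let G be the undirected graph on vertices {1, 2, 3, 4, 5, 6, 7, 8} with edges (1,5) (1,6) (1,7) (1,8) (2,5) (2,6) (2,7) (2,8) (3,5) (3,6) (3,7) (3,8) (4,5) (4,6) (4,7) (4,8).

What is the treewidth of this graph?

A width-4 tree decomposition is:
Bags: B1 = {1, 2, 3, 4, 5}  B2 = {1, 2, 3, 4, 6}  B3 = {1, 2, 3, 4, 8}  B4 = {1, 2, 3, 4, 7}
Tree: B1–B2, B2–B3, B3–B4
Every bag has size at most 5, so the width is 5 − 1 = 4 and tw(G) ≤ 4. For the lower bound: the 5 vertex sets {1,5}, {2,6}, {4,8}, {3}, {7} are disjoint, each induces a connected subgraph, and every pair is joined by at least one edge of G. Contracting each set to a single vertex therefore yields K_{5} as a minor, and since treewidth is minor-monotone, tw(G) ≥ tw(K_{5}) = 4. Combining the bounds, tw(G) = 4.

4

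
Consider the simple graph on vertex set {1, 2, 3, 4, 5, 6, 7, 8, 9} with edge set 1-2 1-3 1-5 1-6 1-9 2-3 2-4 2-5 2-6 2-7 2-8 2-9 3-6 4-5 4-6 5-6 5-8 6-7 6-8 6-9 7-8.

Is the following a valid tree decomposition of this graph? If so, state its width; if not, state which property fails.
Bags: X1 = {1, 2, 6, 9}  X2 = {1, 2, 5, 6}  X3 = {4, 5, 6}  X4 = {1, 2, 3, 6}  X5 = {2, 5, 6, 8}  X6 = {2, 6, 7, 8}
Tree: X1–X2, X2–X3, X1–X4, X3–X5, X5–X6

No — edge (2,4) lies in no bag.

A tree decomposition must satisfy three properties: every vertex lies in some bag; for every edge, both endpoints lie together in some bag; and for every vertex, the bags containing it form a connected subtree. Here edge (2,4) lies in no bag, so the decomposition is invalid.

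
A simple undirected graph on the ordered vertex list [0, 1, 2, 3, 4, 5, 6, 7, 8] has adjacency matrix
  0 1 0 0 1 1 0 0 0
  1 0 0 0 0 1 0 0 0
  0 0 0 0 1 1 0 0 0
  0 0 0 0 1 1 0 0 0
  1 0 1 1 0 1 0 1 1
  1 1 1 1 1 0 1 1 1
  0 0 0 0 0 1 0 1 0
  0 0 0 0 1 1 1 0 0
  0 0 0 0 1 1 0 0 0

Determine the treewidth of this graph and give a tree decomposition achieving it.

Every bag has size at most 3, so the width is 3 − 1 = 2 and tw(G) ≤ 2. Conversely, {0, 1, 5} is a clique of size 3, and the vertices of any clique must share a bag in every tree decomposition; so some bag has ≥ 3 vertices and tw(G) ≥ 2. Combining the bounds, tw(G) = 2.

Treewidth 2.
One such decomposition:
Bags: B1 = {0, 4, 5}  B2 = {2, 4, 5}  B3 = {4, 5, 8}  B4 = {3, 4, 5}  B5 = {4, 5, 7}  B6 = {5, 6, 7}  B7 = {0, 1, 5}
Tree: B1–B2, B2–B3, B2–B4, B1–B5, B5–B6, B1–B7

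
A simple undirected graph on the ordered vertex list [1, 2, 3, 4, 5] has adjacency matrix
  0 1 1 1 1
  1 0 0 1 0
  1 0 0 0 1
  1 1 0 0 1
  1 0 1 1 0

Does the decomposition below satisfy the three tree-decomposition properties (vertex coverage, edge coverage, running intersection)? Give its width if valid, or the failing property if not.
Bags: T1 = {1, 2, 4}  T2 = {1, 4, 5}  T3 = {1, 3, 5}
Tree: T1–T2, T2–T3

Checking the three conditions: (i) the bags cover all of {1, 2, 3, 4, 5}; (ii) for each edge, some bag contains both endpoints; (iii) the bags containing any fixed vertex form a subtree. All hold, so the decomposition is valid with width 3 − 1 = 2.

Yes; width 2.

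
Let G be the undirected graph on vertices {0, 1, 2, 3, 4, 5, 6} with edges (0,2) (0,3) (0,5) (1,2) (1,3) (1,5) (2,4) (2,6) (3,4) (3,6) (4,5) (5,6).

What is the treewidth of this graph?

A width-3 tree decomposition is:
Bags: B1 = {0, 2, 3, 5}  B2 = {2, 3, 5, 6}  B3 = {1, 2, 3, 5}  B4 = {2, 3, 4, 5}
Tree: B1–B2, B2–B3, B3–B4
The largest bag has 4 vertices, giving width 3; this decomposition certifies tw(G) ≤ 3. For the lower bound: the 4 vertex sets {0,5}, {2,6}, {3}, {1} are disjoint, each induces a connected subgraph, and every pair is joined by at least one edge of G. Contracting each set to a single vertex therefore yields K_{4} as a minor, and since treewidth is minor-monotone, tw(G) ≥ tw(K_{4}) = 3. Combining the bounds, tw(G) = 3.

3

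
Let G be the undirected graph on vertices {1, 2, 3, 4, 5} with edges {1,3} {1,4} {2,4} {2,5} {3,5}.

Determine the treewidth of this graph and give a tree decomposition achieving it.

Each bag holds 3 vertices, so the decomposition has width 2, which upper-bounds the treewidth. Since 4–1–3–5–2–4 is a cycle in G, G is not acyclic. Forests are exactly the graphs of treewidth ≤ 1, so tw(G) ≥ 2. Hence tw(G) = 2 exactly.

Treewidth 2.
One optimal decomposition is:
Bags: B1 = {1, 3, 4}  B2 = {3, 4, 5}  B3 = {2, 4, 5}
Tree: B1–B2, B2–B3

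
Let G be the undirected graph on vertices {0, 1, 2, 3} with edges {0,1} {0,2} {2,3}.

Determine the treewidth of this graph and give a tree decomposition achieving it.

Each bag holds 2 vertices, so the decomposition has width 1, which upper-bounds the treewidth. Any graph with an edge has treewidth ≥ 1, and G has the edge 0–2. Combining the bounds, tw(G) = 1.

Treewidth 1.
One such decomposition:
Bags: B1 = {0, 2}  B2 = {2, 3}  B3 = {0, 1}
Tree: B1–B2, B1–B3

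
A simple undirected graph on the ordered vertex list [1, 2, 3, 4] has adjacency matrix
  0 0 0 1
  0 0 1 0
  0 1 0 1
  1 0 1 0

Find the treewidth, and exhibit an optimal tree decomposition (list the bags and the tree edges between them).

Each bag holds 2 vertices, so the decomposition has width 1, which upper-bounds the treewidth. Since G has at least one edge (e.g. 2–3), it is not an edgeless graph, so tw(G) ≥ 1. Combining the bounds, tw(G) = 1.

Treewidth 1.
Bags: B1 = {2, 3}  B2 = {3, 4}  B3 = {1, 4}
Tree: B1–B2, B2–B3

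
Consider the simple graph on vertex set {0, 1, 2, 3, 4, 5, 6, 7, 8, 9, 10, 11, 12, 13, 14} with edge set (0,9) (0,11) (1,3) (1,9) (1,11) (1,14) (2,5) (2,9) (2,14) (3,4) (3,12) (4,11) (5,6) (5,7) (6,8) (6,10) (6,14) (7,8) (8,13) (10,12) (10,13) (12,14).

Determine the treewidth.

A width-3 tree decomposition is:
Bags: B1 = {0, 3, 4, 11}  B2 = {0, 1, 3, 11}  B3 = {0, 1, 3, 9}  B4 = {1, 3, 9, 12}  B5 = {1, 9, 12, 14}  B6 = {2, 9, 12, 14}  B7 = {2, 10, 12, 14}  B8 = {2, 6, 10, 14}  B9 = {2, 5, 6, 10}  B10 = {5, 6, 10, 13}  B11 = {5, 6, 8, 13}  B12 = {5, 7, 8, 13}
Tree: B1–B2, B2–B3, B3–B4, B4–B5, B5–B6, B6–B7, B7–B8, B8–B9, B9–B10, B10–B11, B11–B12
Each bag holds 4 vertices, so the decomposition has width 3, which upper-bounds the treewidth. For the lower bound: the 4 vertex sets {0,4,11}, {3}, {1}, {2,9,12,14} are disjoint, each induces a connected subgraph, and every pair is joined by at least one edge of G. Contracting each set to a single vertex therefore yields K_{4} as a minor, and since treewidth is minor-monotone, tw(G) ≥ tw(K_{4}) = 3. Hence tw(G) = 3 exactly.

3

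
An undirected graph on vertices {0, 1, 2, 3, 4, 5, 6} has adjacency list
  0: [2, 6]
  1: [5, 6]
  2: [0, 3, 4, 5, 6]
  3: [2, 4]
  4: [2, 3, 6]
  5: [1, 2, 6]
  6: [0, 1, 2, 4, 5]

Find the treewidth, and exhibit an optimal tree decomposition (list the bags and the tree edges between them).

Treewidth 2.
One such decomposition:
Bags: B1 = {2, 5, 6}  B2 = {0, 2, 6}  B3 = {2, 4, 6}  B4 = {2, 3, 4}  B5 = {1, 5, 6}
Tree: B1–B2, B1–B3, B3–B4, B1–B5

The largest bag has 3 vertices, giving width 2; this decomposition certifies tw(G) ≤ 2. For the lower bound, the 3 vertices {1, 5, 6} are pairwise adjacent, and any tree decomposition puts a clique entirely inside one bag — forcing width ≥ 2. Hence tw(G) = 2 exactly.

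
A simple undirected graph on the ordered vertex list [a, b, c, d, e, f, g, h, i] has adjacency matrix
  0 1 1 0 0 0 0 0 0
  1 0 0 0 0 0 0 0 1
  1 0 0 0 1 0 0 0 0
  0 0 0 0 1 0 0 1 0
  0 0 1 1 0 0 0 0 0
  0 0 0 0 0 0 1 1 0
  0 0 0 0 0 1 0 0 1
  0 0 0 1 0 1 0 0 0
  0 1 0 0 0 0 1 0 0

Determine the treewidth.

2

A width-2 tree decomposition is:
Bags: B1 = {d, e, h}  B2 = {e, f, h}  B3 = {e, f, g}  B4 = {e, g, i}  B5 = {b, e, i}  B6 = {a, b, e}  B7 = {a, c, e}
Tree: B1–B2, B2–B3, B3–B4, B4–B5, B5–B6, B6–B7
Every bag has size at most 3, so the width is 3 − 1 = 2 and tw(G) ≤ 2. For the lower bound, G contains the cycle e–d–h–f–g–i–b–a–c–e, so G is not a forest; only forests have treewidth ≤ 1, hence tw(G) ≥ 2. Hence tw(G) = 2 exactly.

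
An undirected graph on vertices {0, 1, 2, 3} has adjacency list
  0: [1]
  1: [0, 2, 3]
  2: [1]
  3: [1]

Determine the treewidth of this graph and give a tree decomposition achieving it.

Every bag has size at most 2, so the width is 2 − 1 = 1 and tw(G) ≤ 1. Since G has at least one edge (e.g. 2–1), it is not an edgeless graph, so tw(G) ≥ 1. Hence tw(G) = 1 exactly.

Treewidth 1.
One such decomposition:
Bags: B1 = {1, 2}  B2 = {1, 3}  B3 = {0, 1}
Tree: B1–B2, B2–B3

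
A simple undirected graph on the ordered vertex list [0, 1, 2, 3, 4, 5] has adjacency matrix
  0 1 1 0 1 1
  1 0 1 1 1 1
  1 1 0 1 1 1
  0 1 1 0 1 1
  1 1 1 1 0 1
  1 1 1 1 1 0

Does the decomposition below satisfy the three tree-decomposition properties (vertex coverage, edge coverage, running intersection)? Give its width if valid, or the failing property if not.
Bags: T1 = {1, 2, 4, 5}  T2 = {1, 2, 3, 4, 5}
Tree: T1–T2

No — vertex 0 appears in no bag.

A tree decomposition must satisfy three properties: every vertex lies in some bag; for every edge, both endpoints lie together in some bag; and for every vertex, the bags containing it form a connected subtree. Here vertex 0 appears in no bag, so the decomposition is invalid.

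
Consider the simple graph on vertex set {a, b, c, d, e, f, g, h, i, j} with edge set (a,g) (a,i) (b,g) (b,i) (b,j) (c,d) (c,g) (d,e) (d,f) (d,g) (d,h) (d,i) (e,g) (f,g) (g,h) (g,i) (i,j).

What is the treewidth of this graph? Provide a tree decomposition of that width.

Treewidth 2.
One optimal decomposition is:
Bags: B1 = {d, g, i}  B2 = {b, g, i}  B3 = {a, g, i}  B4 = {c, d, g}  B5 = {d, f, g}  B6 = {d, g, h}  B7 = {d, e, g}  B8 = {b, i, j}
Tree: B1–B2, B1–B3, B1–B4, B4–B5, B4–B6, B6–B7, B2–B8

Each bag holds 3 vertices, so the decomposition has width 2, which upper-bounds the treewidth. Conversely, {d, f, g} is a clique of size 3, and the vertices of any clique must share a bag in every tree decomposition; so some bag has ≥ 3 vertices and tw(G) ≥ 2. Therefore the treewidth is 2.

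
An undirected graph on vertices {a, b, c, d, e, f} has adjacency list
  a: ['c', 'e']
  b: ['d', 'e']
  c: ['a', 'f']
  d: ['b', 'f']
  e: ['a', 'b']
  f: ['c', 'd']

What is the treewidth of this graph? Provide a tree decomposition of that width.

The largest bag has 3 vertices, giving width 2; this decomposition certifies tw(G) ≤ 2. For the lower bound, G contains the cycle a–c–f–d–b–e–a, so G is not a forest; only forests have treewidth ≤ 1, hence tw(G) ≥ 2. The upper and lower bounds meet at 2, so that is the treewidth.

Treewidth 2.
Bags: B1 = {a, c, f}  B2 = {a, d, f}  B3 = {a, b, d}  B4 = {a, b, e}
Tree: B1–B2, B2–B3, B3–B4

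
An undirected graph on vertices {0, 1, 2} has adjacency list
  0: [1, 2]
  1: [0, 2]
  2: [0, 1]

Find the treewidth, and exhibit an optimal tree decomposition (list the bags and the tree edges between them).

With just one bag of size 3, the width is 3 − 1 = 2, so tw(G) ≤ 2. For the lower bound, the 3 vertices {0, 1, 2} are pairwise adjacent, and any tree decomposition puts a clique entirely inside one bag — forcing width ≥ 2. Combining the bounds, tw(G) = 2.

Treewidth 2.
One optimal decomposition is:
Bags: B1 = {0, 1, 2}
Tree: (single bag)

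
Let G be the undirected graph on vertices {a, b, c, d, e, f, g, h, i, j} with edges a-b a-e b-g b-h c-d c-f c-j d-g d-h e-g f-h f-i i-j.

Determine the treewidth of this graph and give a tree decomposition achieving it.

Treewidth 2.
One such decomposition:
Bags: B1 = {c, i, j}  B2 = {c, f, i}  B3 = {c, d, f}  B4 = {d, f, h}  B5 = {d, g, h}  B6 = {b, g, h}  B7 = {b, e, g}  B8 = {a, b, e}
Tree: B1–B2, B2–B3, B3–B4, B4–B5, B5–B6, B6–B7, B7–B8

The largest bag has 3 vertices, giving width 2; this decomposition certifies tw(G) ≤ 2. Since j–i–f–c–j is a cycle in G, G is not acyclic. Forests are exactly the graphs of treewidth ≤ 1, so tw(G) ≥ 2. Combining the bounds, tw(G) = 2.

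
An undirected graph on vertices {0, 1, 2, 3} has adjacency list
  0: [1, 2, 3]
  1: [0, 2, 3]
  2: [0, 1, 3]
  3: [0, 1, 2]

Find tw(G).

3

A width-3 tree decomposition is:
Bags: B1 = {0, 1, 2, 3}
Tree: (single bag)
A single bag containing all 4 vertices is trivially a valid decomposition of width 3. Conversely, {0, 1, 2, 3} is a clique of size 4, and the vertices of any clique must share a bag in every tree decomposition; so some bag has ≥ 4 vertices and tw(G) ≥ 3. The upper and lower bounds meet at 3, so that is the treewidth.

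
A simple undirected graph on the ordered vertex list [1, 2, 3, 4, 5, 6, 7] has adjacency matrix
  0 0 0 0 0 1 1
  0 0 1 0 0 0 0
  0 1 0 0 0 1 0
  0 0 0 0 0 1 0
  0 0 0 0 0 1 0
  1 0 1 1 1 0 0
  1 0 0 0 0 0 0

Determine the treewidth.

A width-1 tree decomposition is:
Bags: B1 = {1, 6}  B2 = {1, 7}  B3 = {4, 6}  B4 = {3, 6}  B5 = {2, 3}  B6 = {5, 6}
Tree: B1–B2, B1–B3, B3–B4, B4–B5, B3–B6
Every bag has size at most 2, so the width is 2 − 1 = 1 and tw(G) ≤ 1. G has an edge, so its treewidth is at least 1. The upper and lower bounds meet at 1, so that is the treewidth.

1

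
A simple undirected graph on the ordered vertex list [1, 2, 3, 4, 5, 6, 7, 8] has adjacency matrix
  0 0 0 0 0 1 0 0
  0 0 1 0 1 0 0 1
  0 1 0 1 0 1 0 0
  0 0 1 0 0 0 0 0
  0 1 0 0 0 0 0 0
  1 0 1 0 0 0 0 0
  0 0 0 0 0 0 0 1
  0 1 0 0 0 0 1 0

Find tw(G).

A width-1 tree decomposition is:
Bags: B1 = {2, 3}  B2 = {3, 6}  B3 = {3, 4}  B4 = {2, 8}  B5 = {7, 8}  B6 = {2, 5}  B7 = {1, 6}
Tree: B1–B2, B2–B3, B1–B4, B4–B5, B1–B6, B2–B7
Every bag has size at most 2, so the width is 2 − 1 = 1 and tw(G) ≤ 1. G has an edge, so its treewidth is at least 1. The upper and lower bounds meet at 1, so that is the treewidth.

1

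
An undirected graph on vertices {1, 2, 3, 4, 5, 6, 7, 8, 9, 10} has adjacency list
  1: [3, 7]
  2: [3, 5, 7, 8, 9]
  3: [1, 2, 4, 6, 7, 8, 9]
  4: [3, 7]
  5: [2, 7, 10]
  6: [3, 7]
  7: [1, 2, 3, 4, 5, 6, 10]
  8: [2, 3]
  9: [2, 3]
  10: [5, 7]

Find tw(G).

A width-2 tree decomposition is:
Bags: B1 = {2, 3, 7}  B2 = {2, 3, 8}  B3 = {2, 5, 7}  B4 = {5, 7, 10}  B5 = {2, 3, 9}  B6 = {1, 3, 7}  B7 = {3, 6, 7}  B8 = {3, 4, 7}
Tree: B1–B2, B1–B3, B3–B4, B1–B5, B1–B6, B6–B7, B7–B8
Each bag holds 3 vertices, so the decomposition has width 2, which upper-bounds the treewidth. Conversely, {5, 7, 10} is a clique of size 3, and the vertices of any clique must share a bag in every tree decomposition; so some bag has ≥ 3 vertices and tw(G) ≥ 2. Hence tw(G) = 2 exactly.

2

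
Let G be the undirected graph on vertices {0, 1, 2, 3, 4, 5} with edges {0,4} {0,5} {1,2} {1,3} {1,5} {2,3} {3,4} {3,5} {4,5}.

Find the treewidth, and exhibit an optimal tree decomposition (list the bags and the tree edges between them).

The largest bag has 3 vertices, giving width 2; this decomposition certifies tw(G) ≤ 2. Conversely, {0, 4, 5} is a clique of size 3, and the vertices of any clique must share a bag in every tree decomposition; so some bag has ≥ 3 vertices and tw(G) ≥ 2. Therefore the treewidth is 2.

Treewidth 2.
One optimal decomposition is:
Bags: B1 = {3, 4, 5}  B2 = {0, 4, 5}  B3 = {1, 3, 5}  B4 = {1, 2, 3}
Tree: B1–B2, B1–B3, B3–B4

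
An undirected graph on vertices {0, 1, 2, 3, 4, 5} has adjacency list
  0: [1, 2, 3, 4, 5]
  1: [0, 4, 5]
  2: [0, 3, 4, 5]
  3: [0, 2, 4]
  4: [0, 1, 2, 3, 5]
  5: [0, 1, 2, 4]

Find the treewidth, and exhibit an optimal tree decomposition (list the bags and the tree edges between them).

Treewidth 3.
Bags: B1 = {0, 2, 3, 4}  B2 = {0, 2, 4, 5}  B3 = {0, 1, 4, 5}
Tree: B1–B2, B2–B3

Every bag has size at most 4, so the width is 4 − 1 = 3 and tw(G) ≤ 3. Conversely, {0, 1, 4, 5} is a clique of size 4, and the vertices of any clique must share a bag in every tree decomposition; so some bag has ≥ 4 vertices and tw(G) ≥ 3. The upper and lower bounds meet at 3, so that is the treewidth.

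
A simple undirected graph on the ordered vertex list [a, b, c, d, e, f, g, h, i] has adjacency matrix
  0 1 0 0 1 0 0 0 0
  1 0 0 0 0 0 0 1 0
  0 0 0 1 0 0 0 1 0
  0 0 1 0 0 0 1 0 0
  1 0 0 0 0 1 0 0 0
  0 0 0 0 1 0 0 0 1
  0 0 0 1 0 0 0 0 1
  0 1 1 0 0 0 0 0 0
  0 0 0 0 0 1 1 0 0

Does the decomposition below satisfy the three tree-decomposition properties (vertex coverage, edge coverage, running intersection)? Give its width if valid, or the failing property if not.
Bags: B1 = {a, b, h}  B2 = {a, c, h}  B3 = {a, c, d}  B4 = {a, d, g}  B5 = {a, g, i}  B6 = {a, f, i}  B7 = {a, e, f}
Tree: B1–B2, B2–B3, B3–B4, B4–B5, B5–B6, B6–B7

Yes; width 2.

Vertex coverage: the bags together contain {a, b, c, d, e, f, g, h, i}, the full vertex set. Edge coverage: each edge of G has both endpoints in at least one bag. Running intersection: for every vertex, the bags containing it form a connected subtree. All three properties hold, so this is a valid tree decomposition of width max|bag| − 1 = 2, and hence tw(G) ≤ 2.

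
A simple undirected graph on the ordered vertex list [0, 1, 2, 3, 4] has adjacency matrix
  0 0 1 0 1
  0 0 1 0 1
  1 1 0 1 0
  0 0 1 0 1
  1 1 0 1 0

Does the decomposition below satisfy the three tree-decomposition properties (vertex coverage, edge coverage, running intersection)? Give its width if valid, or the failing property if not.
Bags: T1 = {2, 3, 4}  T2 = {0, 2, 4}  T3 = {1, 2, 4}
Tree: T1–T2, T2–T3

Vertex coverage: the bags together contain {0, 1, 2, 3, 4}, the full vertex set. Edge coverage: each edge of G has both endpoints in at least one bag. Running intersection: for every vertex, the bags containing it form a connected subtree. All three properties hold, so this is a valid tree decomposition of width max|bag| − 1 = 2, and hence tw(G) ≤ 2.

Yes; width 2.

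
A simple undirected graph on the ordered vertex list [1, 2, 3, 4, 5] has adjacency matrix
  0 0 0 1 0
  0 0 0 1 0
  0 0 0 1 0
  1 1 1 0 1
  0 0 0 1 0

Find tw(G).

A width-1 tree decomposition is:
Bags: B1 = {3, 4}  B2 = {2, 4}  B3 = {4, 5}  B4 = {1, 4}
Tree: B1–B2, B2–B3, B1–B4
Each bag holds 2 vertices, so the decomposition has width 1, which upper-bounds the treewidth. G has an edge, so its treewidth is at least 1. Therefore the treewidth is 1.

1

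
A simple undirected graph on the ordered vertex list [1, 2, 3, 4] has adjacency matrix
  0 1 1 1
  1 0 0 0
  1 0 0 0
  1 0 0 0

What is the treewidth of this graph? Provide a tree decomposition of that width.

Treewidth 1.
Bags: B1 = {1, 2}  B2 = {1, 4}  B3 = {1, 3}
Tree: B1–B2, B2–B3

The largest bag has 2 vertices, giving width 1; this decomposition certifies tw(G) ≤ 1. Since G has at least one edge (e.g. 2–1), it is not an edgeless graph, so tw(G) ≥ 1. Therefore the treewidth is 1.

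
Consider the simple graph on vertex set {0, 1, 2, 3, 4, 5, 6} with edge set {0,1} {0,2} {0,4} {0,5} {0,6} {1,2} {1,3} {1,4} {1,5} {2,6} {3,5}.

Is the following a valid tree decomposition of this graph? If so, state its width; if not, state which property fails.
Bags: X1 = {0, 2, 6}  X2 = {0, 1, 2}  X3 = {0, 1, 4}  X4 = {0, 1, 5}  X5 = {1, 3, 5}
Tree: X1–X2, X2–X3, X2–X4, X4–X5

Yes; width 2.

Checking the three conditions: (i) the bags cover all of {0, 1, 2, 3, 4, 5, 6}; (ii) for each edge, some bag contains both endpoints; (iii) the bags containing any fixed vertex form a subtree. All hold, so the decomposition is valid with width 3 − 1 = 2.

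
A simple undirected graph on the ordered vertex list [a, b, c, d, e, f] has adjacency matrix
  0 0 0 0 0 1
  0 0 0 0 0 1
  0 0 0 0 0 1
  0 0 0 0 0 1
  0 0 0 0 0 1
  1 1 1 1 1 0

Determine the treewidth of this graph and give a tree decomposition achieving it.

Treewidth 1.
Bags: B1 = {c, f}  B2 = {e, f}  B3 = {b, f}  B4 = {d, f}  B5 = {a, f}
Tree: B1–B2, B1–B3, B3–B4, B4–B5

Each bag holds 2 vertices, so the decomposition has width 1, which upper-bounds the treewidth. Any graph with an edge has treewidth ≥ 1, and G has the edge f–c. The upper and lower bounds meet at 1, so that is the treewidth.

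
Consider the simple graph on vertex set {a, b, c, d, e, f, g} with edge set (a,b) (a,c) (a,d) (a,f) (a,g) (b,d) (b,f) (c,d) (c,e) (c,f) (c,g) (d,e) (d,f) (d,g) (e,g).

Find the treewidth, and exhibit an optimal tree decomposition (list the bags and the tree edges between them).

Treewidth 3.
Bags: B1 = {a, c, d, f}  B2 = {a, b, d, f}  B3 = {a, c, d, g}  B4 = {c, d, e, g}
Tree: B1–B2, B1–B3, B3–B4

Each bag holds 4 vertices, so the decomposition has width 3, which upper-bounds the treewidth. Conversely, {c, d, e, g} is a clique of size 4, and the vertices of any clique must share a bag in every tree decomposition; so some bag has ≥ 4 vertices and tw(G) ≥ 3. The upper and lower bounds meet at 3, so that is the treewidth.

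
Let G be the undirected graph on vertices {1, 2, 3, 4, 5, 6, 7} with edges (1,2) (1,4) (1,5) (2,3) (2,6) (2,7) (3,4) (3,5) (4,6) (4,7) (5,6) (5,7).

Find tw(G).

3

A width-3 tree decomposition is:
Bags: B1 = {2, 4, 5, 6}  B2 = {2, 3, 4, 5}  B3 = {1, 2, 4, 5}  B4 = {2, 4, 5, 7}
Tree: B1–B2, B2–B3, B3–B4
Every bag has size at most 4, so the width is 4 − 1 = 3 and tw(G) ≤ 3. For the lower bound: the 4 vertex sets {2,6}, {3,4}, {5}, {1} are disjoint, each induces a connected subgraph, and every pair is joined by at least one edge of G. Contracting each set to a single vertex therefore yields K_{4} as a minor, and since treewidth is minor-monotone, tw(G) ≥ tw(K_{4}) = 3. Combining the bounds, tw(G) = 3.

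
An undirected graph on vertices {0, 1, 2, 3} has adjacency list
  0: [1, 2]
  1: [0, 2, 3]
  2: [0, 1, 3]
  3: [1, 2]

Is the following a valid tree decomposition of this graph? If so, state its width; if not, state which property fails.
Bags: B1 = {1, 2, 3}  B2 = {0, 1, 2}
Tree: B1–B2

Yes; width 2.

Vertex coverage: the bags together contain {0, 1, 2, 3}, the full vertex set. Edge coverage: each edge of G has both endpoints in at least one bag. Running intersection: for every vertex, the bags containing it form a connected subtree. All three properties hold, so this is a valid tree decomposition of width max|bag| − 1 = 2, and hence tw(G) ≤ 2.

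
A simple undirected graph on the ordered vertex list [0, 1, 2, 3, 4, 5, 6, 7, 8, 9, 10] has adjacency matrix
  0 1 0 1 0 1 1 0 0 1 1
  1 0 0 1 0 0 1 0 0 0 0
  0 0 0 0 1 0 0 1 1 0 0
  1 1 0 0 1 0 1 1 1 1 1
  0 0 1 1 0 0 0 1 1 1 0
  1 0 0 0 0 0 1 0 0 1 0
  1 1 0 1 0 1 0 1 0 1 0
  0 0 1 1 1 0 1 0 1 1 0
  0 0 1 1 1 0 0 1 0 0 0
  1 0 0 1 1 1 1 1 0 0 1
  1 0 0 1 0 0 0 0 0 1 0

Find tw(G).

A width-3 tree decomposition is:
Bags: B1 = {3, 6, 7, 9}  B2 = {0, 3, 6, 9}  B3 = {3, 4, 7, 9}  B4 = {3, 4, 7, 8}  B5 = {0, 1, 3, 6}  B6 = {2, 4, 7, 8}  B7 = {0, 5, 6, 9}  B8 = {0, 3, 9, 10}
Tree: B1–B2, B1–B3, B3–B4, B2–B5, B4–B6, B2–B7, B2–B8
The largest bag has 4 vertices, giving width 3; this decomposition certifies tw(G) ≤ 3. For the lower bound, the 4 vertices {2, 4, 7, 8} are pairwise adjacent, and any tree decomposition puts a clique entirely inside one bag — forcing width ≥ 3. Combining the bounds, tw(G) = 3.

3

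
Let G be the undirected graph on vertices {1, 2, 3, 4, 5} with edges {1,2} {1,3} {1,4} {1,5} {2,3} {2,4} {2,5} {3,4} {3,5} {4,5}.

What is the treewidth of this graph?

4

A width-4 tree decomposition is:
Bags: B1 = {1, 2, 3, 4, 5}
Tree: (single bag)
A single bag containing all 5 vertices is trivially a valid decomposition of width 4. On the other hand G contains the 5-clique {1, 2, 3, 4, 5}. A clique must lie in a single bag of any decomposition, so no decomposition can have width below 4. Hence tw(G) = 4 exactly.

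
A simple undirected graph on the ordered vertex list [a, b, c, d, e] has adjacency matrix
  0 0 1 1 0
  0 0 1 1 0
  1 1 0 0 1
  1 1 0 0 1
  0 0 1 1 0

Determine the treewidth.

A width-2 tree decomposition is:
Bags: B1 = {c, d, e}  B2 = {a, c, d}  B3 = {b, c, d}
Tree: B1–B2, B2–B3
Every bag has size at most 3, so the width is 3 − 1 = 2 and tw(G) ≤ 2. Since e–d–a–c–e is a cycle in G, G is not acyclic. Forests are exactly the graphs of treewidth ≤ 1, so tw(G) ≥ 2. Hence tw(G) = 2 exactly.

2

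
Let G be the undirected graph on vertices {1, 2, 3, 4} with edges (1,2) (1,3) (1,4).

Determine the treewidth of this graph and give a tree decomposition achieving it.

Every bag has size at most 2, so the width is 2 − 1 = 1 and tw(G) ≤ 1. Any graph with an edge has treewidth ≥ 1, and G has the edge 1–3. Therefore the treewidth is 1.

Treewidth 1.
One optimal decomposition is:
Bags: B1 = {1, 3}  B2 = {1, 4}  B3 = {1, 2}
Tree: B1–B2, B2–B3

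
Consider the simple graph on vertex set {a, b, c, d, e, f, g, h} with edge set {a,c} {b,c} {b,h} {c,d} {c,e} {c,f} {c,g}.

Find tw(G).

A width-1 tree decomposition is:
Bags: B1 = {c, e}  B2 = {b, c}  B3 = {c, d}  B4 = {c, g}  B5 = {a, c}  B6 = {c, f}  B7 = {b, h}
Tree: B1–B2, B2–B3, B1–B4, B1–B5, B5–B6, B2–B7
The largest bag has 2 vertices, giving width 1; this decomposition certifies tw(G) ≤ 1. Since G has at least one edge (e.g. c–e), it is not an edgeless graph, so tw(G) ≥ 1. Therefore the treewidth is 1.

1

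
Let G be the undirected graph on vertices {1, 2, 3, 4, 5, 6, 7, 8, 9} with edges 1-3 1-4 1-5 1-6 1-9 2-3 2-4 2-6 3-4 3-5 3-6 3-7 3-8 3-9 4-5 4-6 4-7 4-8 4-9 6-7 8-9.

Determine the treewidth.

3

A width-3 tree decomposition is:
Bags: B1 = {1, 3, 4, 6}  B2 = {3, 4, 6, 7}  B3 = {1, 3, 4, 5}  B4 = {2, 3, 4, 6}  B5 = {1, 3, 4, 9}  B6 = {3, 4, 8, 9}
Tree: B1–B2, B1–B3, B1–B4, B3–B5, B5–B6
The largest bag has 4 vertices, giving width 3; this decomposition certifies tw(G) ≤ 3. On the other hand G contains the 4-clique {3, 4, 8, 9}. A clique must lie in a single bag of any decomposition, so no decomposition can have width below 3. Therefore the treewidth is 3.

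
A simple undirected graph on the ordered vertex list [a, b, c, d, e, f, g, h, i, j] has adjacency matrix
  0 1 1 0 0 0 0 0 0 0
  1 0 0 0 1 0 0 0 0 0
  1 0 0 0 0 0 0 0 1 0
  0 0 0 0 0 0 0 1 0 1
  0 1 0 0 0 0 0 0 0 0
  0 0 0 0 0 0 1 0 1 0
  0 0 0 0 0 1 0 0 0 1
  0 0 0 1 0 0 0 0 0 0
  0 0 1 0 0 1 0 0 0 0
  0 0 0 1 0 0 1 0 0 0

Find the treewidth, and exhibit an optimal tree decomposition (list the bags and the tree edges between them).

Each bag holds 2 vertices, so the decomposition has width 1, which upper-bounds the treewidth. G has an edge, so its treewidth is at least 1. Therefore the treewidth is 1.

Treewidth 1.
One such decomposition:
Bags: B1 = {d, h}  B2 = {d, j}  B3 = {g, j}  B4 = {f, g}  B5 = {f, i}  B6 = {c, i}  B7 = {a, c}  B8 = {a, b}  B9 = {b, e}
Tree: B1–B2, B2–B3, B3–B4, B4–B5, B5–B6, B6–B7, B7–B8, B8–B9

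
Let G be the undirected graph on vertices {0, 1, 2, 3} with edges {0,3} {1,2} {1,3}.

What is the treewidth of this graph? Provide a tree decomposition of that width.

Treewidth 1.
Bags: B1 = {1, 2}  B2 = {1, 3}  B3 = {0, 3}
Tree: B1–B2, B2–B3

The largest bag has 2 vertices, giving width 1; this decomposition certifies tw(G) ≤ 1. G has an edge, so its treewidth is at least 1. Combining the bounds, tw(G) = 1.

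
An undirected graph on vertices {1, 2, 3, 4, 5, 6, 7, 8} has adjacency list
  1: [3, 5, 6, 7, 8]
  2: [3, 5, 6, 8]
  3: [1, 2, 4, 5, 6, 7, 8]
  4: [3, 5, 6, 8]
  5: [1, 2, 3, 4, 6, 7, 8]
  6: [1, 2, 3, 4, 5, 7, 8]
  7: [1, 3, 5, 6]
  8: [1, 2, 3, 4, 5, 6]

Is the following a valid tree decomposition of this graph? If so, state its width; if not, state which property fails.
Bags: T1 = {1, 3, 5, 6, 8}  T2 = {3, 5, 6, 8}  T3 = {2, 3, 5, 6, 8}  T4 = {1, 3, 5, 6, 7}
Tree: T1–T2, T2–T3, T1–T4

No — vertex 4 appears in no bag.

A tree decomposition must satisfy three properties: every vertex lies in some bag; for every edge, both endpoints lie together in some bag; and for every vertex, the bags containing it form a connected subtree. Here vertex 4 appears in no bag, so the decomposition is invalid.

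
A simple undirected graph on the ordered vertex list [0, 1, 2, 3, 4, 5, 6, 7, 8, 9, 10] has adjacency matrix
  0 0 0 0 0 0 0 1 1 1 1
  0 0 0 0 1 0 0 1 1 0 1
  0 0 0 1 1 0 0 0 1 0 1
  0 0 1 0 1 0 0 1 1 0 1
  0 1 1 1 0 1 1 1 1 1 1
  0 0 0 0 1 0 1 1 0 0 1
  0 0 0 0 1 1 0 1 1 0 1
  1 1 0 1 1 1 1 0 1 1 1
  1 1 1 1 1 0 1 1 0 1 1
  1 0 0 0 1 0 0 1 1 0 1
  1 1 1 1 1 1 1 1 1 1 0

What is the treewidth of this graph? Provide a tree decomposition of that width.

Every bag has size at most 5, so the width is 5 − 1 = 4 and tw(G) ≤ 4. Conversely, {0, 7, 8, 9, 10} is a clique of size 5, and the vertices of any clique must share a bag in every tree decomposition; so some bag has ≥ 5 vertices and tw(G) ≥ 4. The upper and lower bounds meet at 4, so that is the treewidth.

Treewidth 4.
One optimal decomposition is:
Bags: B1 = {3, 4, 7, 8, 10}  B2 = {1, 4, 7, 8, 10}  B3 = {4, 6, 7, 8, 10}  B4 = {2, 3, 4, 8, 10}  B5 = {4, 7, 8, 9, 10}  B6 = {0, 7, 8, 9, 10}  B7 = {4, 5, 6, 7, 10}
Tree: B1–B2, B2–B3, B1–B4, B1–B5, B5–B6, B3–B7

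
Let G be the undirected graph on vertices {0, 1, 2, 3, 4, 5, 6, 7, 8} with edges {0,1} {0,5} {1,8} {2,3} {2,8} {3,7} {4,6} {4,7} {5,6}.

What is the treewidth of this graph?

2

A width-2 tree decomposition is:
Bags: B1 = {4, 5, 6}  B2 = {4, 5, 7}  B3 = {3, 5, 7}  B4 = {2, 3, 5}  B5 = {2, 5, 8}  B6 = {1, 5, 8}  B7 = {0, 1, 5}
Tree: B1–B2, B2–B3, B3–B4, B4–B5, B5–B6, B6–B7
Every bag has size at most 3, so the width is 3 − 1 = 2 and tw(G) ≤ 2. Since 5–6–4–7–3–2–8–1–0–5 is a cycle in G, G is not acyclic. Forests are exactly the graphs of treewidth ≤ 1, so tw(G) ≥ 2. Therefore the treewidth is 2.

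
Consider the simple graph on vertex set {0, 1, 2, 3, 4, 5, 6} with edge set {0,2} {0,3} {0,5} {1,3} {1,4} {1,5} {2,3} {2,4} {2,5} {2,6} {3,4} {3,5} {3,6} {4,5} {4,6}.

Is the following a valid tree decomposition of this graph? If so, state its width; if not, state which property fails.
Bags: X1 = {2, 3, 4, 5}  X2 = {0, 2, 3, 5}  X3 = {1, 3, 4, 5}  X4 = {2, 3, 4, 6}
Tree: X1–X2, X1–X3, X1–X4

Every vertex of G appears in some bag (union = {0, 1, 2, 3, 4, 5, 6}); every edge is covered by a bag; and for each vertex v the set of bags containing v is connected in the bag tree. The decomposition is therefore valid. The largest bag has 4 vertices, so the width is 3.

Yes; width 3.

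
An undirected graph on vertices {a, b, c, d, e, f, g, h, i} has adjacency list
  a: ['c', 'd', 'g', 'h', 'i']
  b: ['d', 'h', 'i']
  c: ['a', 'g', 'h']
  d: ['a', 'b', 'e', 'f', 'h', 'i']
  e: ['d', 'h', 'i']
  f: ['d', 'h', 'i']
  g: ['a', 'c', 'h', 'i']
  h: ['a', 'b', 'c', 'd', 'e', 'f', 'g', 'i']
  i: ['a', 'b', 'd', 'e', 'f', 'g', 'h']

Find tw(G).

A width-3 tree decomposition is:
Bags: B1 = {d, f, h, i}  B2 = {a, d, h, i}  B3 = {b, d, h, i}  B4 = {d, e, h, i}  B5 = {a, g, h, i}  B6 = {a, c, g, h}
Tree: B1–B2, B1–B3, B1–B4, B2–B5, B5–B6
Every bag has size at most 4, so the width is 4 − 1 = 3 and tw(G) ≤ 3. On the other hand G contains the 4-clique {a, c, g, h}. A clique must lie in a single bag of any decomposition, so no decomposition can have width below 3. Combining the bounds, tw(G) = 3.

3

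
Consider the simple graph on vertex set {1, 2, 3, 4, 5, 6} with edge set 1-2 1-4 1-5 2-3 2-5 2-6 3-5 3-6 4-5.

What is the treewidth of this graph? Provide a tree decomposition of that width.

The largest bag has 3 vertices, giving width 2; this decomposition certifies tw(G) ≤ 2. On the other hand G contains the 3-clique {1, 2, 5}. A clique must lie in a single bag of any decomposition, so no decomposition can have width below 2. Therefore the treewidth is 2.

Treewidth 2.
One such decomposition:
Bags: B1 = {1, 2, 5}  B2 = {2, 3, 5}  B3 = {2, 3, 6}  B4 = {1, 4, 5}
Tree: B1–B2, B2–B3, B1–B4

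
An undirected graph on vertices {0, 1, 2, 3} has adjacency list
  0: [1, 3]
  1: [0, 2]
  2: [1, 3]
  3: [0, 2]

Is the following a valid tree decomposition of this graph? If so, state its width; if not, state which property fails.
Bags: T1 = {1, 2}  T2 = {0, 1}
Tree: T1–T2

A tree decomposition must satisfy three properties: every vertex lies in some bag; for every edge, both endpoints lie together in some bag; and for every vertex, the bags containing it form a connected subtree. Here vertex 3 appears in no bag, so the decomposition is invalid.

No — vertex 3 appears in no bag.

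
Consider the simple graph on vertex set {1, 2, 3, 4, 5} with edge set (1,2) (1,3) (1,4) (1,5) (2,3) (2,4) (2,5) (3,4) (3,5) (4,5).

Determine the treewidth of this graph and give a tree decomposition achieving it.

Treewidth 4.
Bags: B1 = {1, 2, 3, 4, 5}
Tree: (single bag)

With just one bag of size 5, the width is 5 − 1 = 4, so tw(G) ≤ 4. Conversely, {1, 2, 3, 4, 5} is a clique of size 5, and the vertices of any clique must share a bag in every tree decomposition; so some bag has ≥ 5 vertices and tw(G) ≥ 4. Therefore the treewidth is 4.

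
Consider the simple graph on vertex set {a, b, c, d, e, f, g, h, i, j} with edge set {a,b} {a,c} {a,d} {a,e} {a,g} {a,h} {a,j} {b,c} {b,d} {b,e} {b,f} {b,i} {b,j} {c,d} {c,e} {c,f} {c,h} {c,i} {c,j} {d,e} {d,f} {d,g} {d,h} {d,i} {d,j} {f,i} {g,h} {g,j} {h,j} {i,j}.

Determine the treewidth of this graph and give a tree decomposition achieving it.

Treewidth 4.
One such decomposition:
Bags: B1 = {a, c, d, h, j}  B2 = {a, b, c, d, j}  B3 = {a, d, g, h, j}  B4 = {a, b, c, d, e}  B5 = {b, c, d, i, j}  B6 = {b, c, d, f, i}
Tree: B1–B2, B1–B3, B2–B4, B2–B5, B5–B6

Each bag holds 5 vertices, so the decomposition has width 4, which upper-bounds the treewidth. On the other hand G contains the 5-clique {a, d, g, h, j}. A clique must lie in a single bag of any decomposition, so no decomposition can have width below 4. Therefore the treewidth is 4.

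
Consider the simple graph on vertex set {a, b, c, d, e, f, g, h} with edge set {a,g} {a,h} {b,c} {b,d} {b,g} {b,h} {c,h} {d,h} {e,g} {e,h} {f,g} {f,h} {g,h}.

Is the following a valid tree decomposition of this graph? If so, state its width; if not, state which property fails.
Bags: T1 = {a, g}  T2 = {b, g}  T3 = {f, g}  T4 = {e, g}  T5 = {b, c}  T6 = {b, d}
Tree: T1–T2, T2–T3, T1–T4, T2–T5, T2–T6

A tree decomposition must satisfy three properties: every vertex lies in some bag; for every edge, both endpoints lie together in some bag; and for every vertex, the bags containing it form a connected subtree. Here vertex h appears in no bag, so the decomposition is invalid.

No — vertex h appears in no bag.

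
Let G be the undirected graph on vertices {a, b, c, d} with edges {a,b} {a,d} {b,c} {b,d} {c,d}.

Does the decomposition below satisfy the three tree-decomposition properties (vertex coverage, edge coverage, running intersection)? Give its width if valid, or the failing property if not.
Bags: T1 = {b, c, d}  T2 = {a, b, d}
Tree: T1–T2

Every vertex of G appears in some bag (union = {a, b, c, d}); every edge is covered by a bag; and for each vertex v the set of bags containing v is connected in the bag tree. The decomposition is therefore valid. The largest bag has 3 vertices, so the width is 2.

Yes; width 2.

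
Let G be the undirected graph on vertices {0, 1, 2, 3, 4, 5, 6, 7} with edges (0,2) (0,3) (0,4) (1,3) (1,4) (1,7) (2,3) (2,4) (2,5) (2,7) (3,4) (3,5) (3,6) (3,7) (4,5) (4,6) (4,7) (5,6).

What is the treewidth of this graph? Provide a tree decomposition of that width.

The largest bag has 4 vertices, giving width 3; this decomposition certifies tw(G) ≤ 3. On the other hand G contains the 4-clique {1, 3, 4, 7}. A clique must lie in a single bag of any decomposition, so no decomposition can have width below 3. Hence tw(G) = 3 exactly.

Treewidth 3.
Bags: B1 = {2, 3, 4, 5}  B2 = {2, 3, 4, 7}  B3 = {0, 2, 3, 4}  B4 = {3, 4, 5, 6}  B5 = {1, 3, 4, 7}
Tree: B1–B2, B1–B3, B1–B4, B2–B5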